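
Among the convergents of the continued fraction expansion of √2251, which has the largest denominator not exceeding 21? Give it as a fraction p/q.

427/9

√2251 = [47; 2, 4, 47, 4, 2, 94, …] (period length 6).
Convergents:
  p_0/q_0 = 47/1
  p_1/q_1 = 95/2
  p_2/q_2 = 427/9
  p_3/q_3 = 20164/425
q_2 = 9 ≤ 21 < 425 = q_3, so the answer is 427/9.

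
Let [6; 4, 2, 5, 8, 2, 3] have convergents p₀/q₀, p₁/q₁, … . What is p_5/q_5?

5297/851

Using pₖ = aₖpₖ₋₁ + pₖ₋₂, qₖ = aₖqₖ₋₁ + qₖ₋₂ (with p₋₁=1, p₋₂=0, q₋₁=0, q₋₂=1):
  k=0: a=6, p=6, q=1
  k=1: a=4, p=25, q=4
  k=2: a=2, p=56, q=9
  k=3: a=5, p=305, q=49
  k=4: a=8, p=2496, q=401
  k=5: a=2, p=5297, q=851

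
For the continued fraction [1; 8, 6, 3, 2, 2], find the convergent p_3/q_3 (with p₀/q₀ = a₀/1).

174/155

Using pₖ = aₖpₖ₋₁ + pₖ₋₂, qₖ = aₖqₖ₋₁ + qₖ₋₂ (with p₋₁=1, p₋₂=0, q₋₁=0, q₋₂=1):
  k=0: a=1, p=1, q=1
  k=1: a=8, p=9, q=8
  k=2: a=6, p=55, q=49
  k=3: a=3, p=174, q=155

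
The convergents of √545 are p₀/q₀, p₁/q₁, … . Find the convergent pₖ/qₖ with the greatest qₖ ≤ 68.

√545 = [23; 2, 1, 8, 1, 2, 46, …] (period length 6).
Convergents:
  p_0/q_0 = 23/1
  p_1/q_1 = 47/2
  p_2/q_2 = 70/3
  p_3/q_3 = 607/26
  p_4/q_4 = 677/29
  p_5/q_5 = 1961/84
q_4 = 29 ≤ 68 < 84 = q_5, so the answer is 677/29.

677/29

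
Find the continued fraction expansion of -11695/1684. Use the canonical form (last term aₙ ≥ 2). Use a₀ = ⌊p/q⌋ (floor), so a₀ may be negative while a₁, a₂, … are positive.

[-7; 18, 9, 3, 3]

-11695 = -7×1684 + 93
1684 = 18×93 + 10
93 = 9×10 + 3
10 = 3×3 + 1
3 = 3×1 + 0  (stop)
So -11695/1684 = [-7; 18, 9, 3, 3].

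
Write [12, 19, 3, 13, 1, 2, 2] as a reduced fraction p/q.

68707/5701

Fold from the inside: start with 2/1.
  2 + 1/2 = 5/2
  1 + 2/5 = 7/5
  13 + 5/7 = 96/7
  3 + 7/96 = 295/96
  19 + 96/295 = 5701/295
  12 + 295/5701 = 68707/5701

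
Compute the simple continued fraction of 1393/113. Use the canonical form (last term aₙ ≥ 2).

1393 = 12×113 + 37
113 = 3×37 + 2
37 = 18×2 + 1
2 = 2×1 + 0  (stop)
So 1393/113 = [12; 3, 18, 2].

[12; 3, 18, 2]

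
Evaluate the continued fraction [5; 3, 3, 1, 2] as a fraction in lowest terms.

Fold from the inside: start with 2/1.
  1 + 1/2 = 3/2
  3 + 2/3 = 11/3
  3 + 3/11 = 36/11
  5 + 11/36 = 191/36

191/36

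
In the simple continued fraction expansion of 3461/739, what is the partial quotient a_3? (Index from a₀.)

3461 = 4·739 + 505   →  a_0 = 4
739 = 1·505 + 234   →  a_1 = 1
505 = 2·234 + 37   →  a_2 = 2
234 = 6·37 + 12   →  a_3 = 6

6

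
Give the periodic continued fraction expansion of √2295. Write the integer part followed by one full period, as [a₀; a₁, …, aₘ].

[47; 1, 9, 1, 1, 1, 9, 1, 94]

a₀ = ⌊√2295⌋ = 47.
With m₀=0, d₀=1 and mₖ₊₁ = dₖaₖ − mₖ, dₖ₊₁ = (n − mₖ₊₁²)/dₖ, aₖ₊₁ = ⌊(a₀+mₖ₊₁)/dₖ₊₁⌋:
  k=1: m=47, d=86, a=1
  k=2: m=39, d=9, a=9
  k=3: m=42, d=59, a=1
  k=4: m=17, d=34, a=1
  k=5: m=17, d=59, a=1
  k=6: m=42, d=9, a=9
  k=7: m=39, d=86, a=1
  k=8: m=47, d=1, a=94
d=1 and a=2a₀=94 at k=8, so the next step gives (m, d) = (47, 86) again — its k=1 value — and the period has length 8.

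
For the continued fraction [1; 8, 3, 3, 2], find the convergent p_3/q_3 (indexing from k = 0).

Using pₖ = aₖpₖ₋₁ + pₖ₋₂, qₖ = aₖqₖ₋₁ + qₖ₋₂ (with p₋₁=1, p₋₂=0, q₋₁=0, q₋₂=1):
  k=0: a=1, p=1, q=1
  k=1: a=8, p=9, q=8
  k=2: a=3, p=28, q=25
  k=3: a=3, p=93, q=83

93/83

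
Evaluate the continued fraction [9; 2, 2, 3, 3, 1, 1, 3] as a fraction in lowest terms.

4329/460

Using pₖ = aₖpₖ₋₁ + pₖ₋₂ and qₖ = aₖqₖ₋₁ + qₖ₋₂:
  k=0: a=9, p=9, q=1
  k=1: a=2, p=19, q=2
  k=2: a=2, p=47, q=5
  k=3: a=3, p=160, q=17
  k=4: a=3, p=527, q=56
  k=5: a=1, p=687, q=73
  k=6: a=1, p=1214, q=129
  k=7: a=3, p=4329, q=460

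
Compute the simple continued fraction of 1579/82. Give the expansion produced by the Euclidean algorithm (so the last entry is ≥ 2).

[19; 3, 1, 9, 2]

1579 = 19×82 + 21
82 = 3×21 + 19
21 = 1×19 + 2
19 = 9×2 + 1
2 = 2×1 + 0  (stop)
So 1579/82 = [19; 3, 1, 9, 2].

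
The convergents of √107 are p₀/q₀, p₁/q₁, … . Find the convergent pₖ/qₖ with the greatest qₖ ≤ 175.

√107 = [10; 2, 1, 9, 1, 2, 20, …] (period length 6).
Convergents:
  p_0/q_0 = 10/1
  p_1/q_1 = 21/2
  p_2/q_2 = 31/3
  p_3/q_3 = 300/29
  p_4/q_4 = 331/32
  p_5/q_5 = 962/93
  p_6/q_6 = 19571/1892
q_5 = 93 ≤ 175 < 1892 = q_6, so the answer is 962/93.

962/93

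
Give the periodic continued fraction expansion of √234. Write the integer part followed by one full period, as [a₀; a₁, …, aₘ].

[15; 3, 2, 1, 2, 1, 2, 3, 30]

a₀ = ⌊√234⌋ = 15.
With m₀=0, d₀=1 and mₖ₊₁ = dₖaₖ − mₖ, dₖ₊₁ = (n − mₖ₊₁²)/dₖ, aₖ₊₁ = ⌊(a₀+mₖ₊₁)/dₖ₊₁⌋:
  k=1: m=15, d=9, a=3
  k=2: m=12, d=10, a=2
  k=3: m=8, d=17, a=1
  k=4: m=9, d=9, a=2
  k=5: m=9, d=17, a=1
  k=6: m=8, d=10, a=2
  k=7: m=12, d=9, a=3
  k=8: m=15, d=1, a=30
d=1 and a=2a₀=30 at k=8, so the next step gives (m, d) = (15, 9) again — its k=1 value — and the period has length 8.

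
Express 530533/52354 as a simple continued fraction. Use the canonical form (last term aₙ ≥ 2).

530533 = 10*52354 + 6993
52354 = 7*6993 + 3403
6993 = 2*3403 + 187
3403 = 18*187 + 37
187 = 5*37 + 2
37 = 18*2 + 1
2 = 2*1 + 0  (stop)
So 530533/52354 = [10; 7, 2, 18, 5, 18, 2].

[10; 7, 2, 18, 5, 18, 2]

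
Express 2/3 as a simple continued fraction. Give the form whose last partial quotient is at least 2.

2 = 0·3 + 2
3 = 1·2 + 1
2 = 2·1 + 0  (stop)
So 2/3 = [0; 1, 2].

[0; 1, 2]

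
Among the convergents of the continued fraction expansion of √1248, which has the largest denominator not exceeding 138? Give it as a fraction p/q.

√1248 = [35; 3, 17, 3, 70, …] (period length 4).
Convergents:
  p_0/q_0 = 35/1
  p_1/q_1 = 106/3
  p_2/q_2 = 1837/52
  p_3/q_3 = 5617/159
q_2 = 52 ≤ 138 < 159 = q_3, so the answer is 1837/52.

1837/52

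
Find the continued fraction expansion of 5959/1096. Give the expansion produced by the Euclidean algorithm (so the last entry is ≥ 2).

5959 = 5×1096 + 479
1096 = 2×479 + 138
479 = 3×138 + 65
138 = 2×65 + 8
65 = 8×8 + 1
8 = 8×1 + 0  (stop)
So 5959/1096 = [5; 2, 3, 2, 8, 8].

[5; 2, 3, 2, 8, 8]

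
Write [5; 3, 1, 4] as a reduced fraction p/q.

Using pₖ = aₖpₖ₋₁ + pₖ₋₂ and qₖ = aₖqₖ₋₁ + qₖ₋₂:
  k=0: a=5, p=5, q=1
  k=1: a=3, p=16, q=3
  k=2: a=1, p=21, q=4
  k=3: a=4, p=100, q=19

100/19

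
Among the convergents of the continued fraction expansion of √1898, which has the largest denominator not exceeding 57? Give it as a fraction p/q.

√1898 = [43; 1, 1, 3, 3, 1, 1, 86, …] (period length 7).
Convergents:
  p_0/q_0 = 43/1
  p_1/q_1 = 44/1
  p_2/q_2 = 87/2
  p_3/q_3 = 305/7
  p_4/q_4 = 1002/23
  p_5/q_5 = 1307/30
  p_6/q_6 = 2309/53
  p_7/q_7 = 199881/4588
q_6 = 53 ≤ 57 < 4588 = q_7, so the answer is 2309/53.

2309/53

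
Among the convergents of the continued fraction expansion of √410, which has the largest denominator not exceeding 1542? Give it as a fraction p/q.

13121/648

√410 = [20; 4, 40, …] (period length 2).
Convergents:
  p_0/q_0 = 20/1
  p_1/q_1 = 81/4
  p_2/q_2 = 3260/161
  p_3/q_3 = 13121/648
  p_4/q_4 = 528100/26081
q_3 = 648 ≤ 1542 < 26081 = q_4, so the answer is 13121/648.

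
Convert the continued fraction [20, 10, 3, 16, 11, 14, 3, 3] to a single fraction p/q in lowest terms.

16186616/805431

Fold from the inside: start with 3/1.
  3 + 1/3 = 10/3
  14 + 3/10 = 143/10
  11 + 10/143 = 1583/143
  16 + 143/1583 = 25471/1583
  3 + 1583/25471 = 77996/25471
  10 + 25471/77996 = 805431/77996
  20 + 77996/805431 = 16186616/805431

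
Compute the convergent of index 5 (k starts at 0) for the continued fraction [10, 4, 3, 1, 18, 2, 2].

6704/655

Using pₖ = aₖpₖ₋₁ + pₖ₋₂, qₖ = aₖqₖ₋₁ + qₖ₋₂ (with p₋₁=1, p₋₂=0, q₋₁=0, q₋₂=1):
  k=0: a=10, p=10, q=1
  k=1: a=4, p=41, q=4
  k=2: a=3, p=133, q=13
  k=3: a=1, p=174, q=17
  k=4: a=18, p=3265, q=319
  k=5: a=2, p=6704, q=655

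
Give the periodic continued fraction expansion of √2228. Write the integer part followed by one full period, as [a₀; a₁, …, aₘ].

[47; 4, 1, 22, 1, 4, 94]

a₀ = ⌊√2228⌋ = 47.
With m₀=0, d₀=1 and mₖ₊₁ = dₖaₖ − mₖ, dₖ₊₁ = (n − mₖ₊₁²)/dₖ, aₖ₊₁ = ⌊(a₀+mₖ₊₁)/dₖ₊₁⌋:
  k=1: m=47, d=19, a=4
  k=2: m=29, d=73, a=1
  k=3: m=44, d=4, a=22
  k=4: m=44, d=73, a=1
  k=5: m=29, d=19, a=4
  k=6: m=47, d=1, a=94
d=1 and a=2a₀=94 at k=6, so the next step gives (m, d) = (47, 19) again — its k=1 value — and the period has length 6.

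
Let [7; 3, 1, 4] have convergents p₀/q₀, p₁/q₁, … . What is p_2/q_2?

Using pₖ = aₖpₖ₋₁ + pₖ₋₂, qₖ = aₖqₖ₋₁ + qₖ₋₂ (with p₋₁=1, p₋₂=0, q₋₁=0, q₋₂=1):
  k=0: a=7, p=7, q=1
  k=1: a=3, p=22, q=3
  k=2: a=1, p=29, q=4

29/4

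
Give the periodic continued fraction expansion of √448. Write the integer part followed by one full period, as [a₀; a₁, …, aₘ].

[21; 6, 42]

a₀ = ⌊√448⌋ = 21.
With m₀=0, d₀=1 and mₖ₊₁ = dₖaₖ − mₖ, dₖ₊₁ = (n − mₖ₊₁²)/dₖ, aₖ₊₁ = ⌊(a₀+mₖ₊₁)/dₖ₊₁⌋:
  k=1: m=21, d=7, a=6
  k=2: m=21, d=1, a=42
d=1 and a=2a₀=42 at k=2, so the next step gives (m, d) = (21, 7) again — its k=1 value — and the period has length 2.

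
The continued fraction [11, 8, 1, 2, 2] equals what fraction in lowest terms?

678/61

Using pₖ = aₖpₖ₋₁ + pₖ₋₂ and qₖ = aₖqₖ₋₁ + qₖ₋₂:
  k=0: a=11, p=11, q=1
  k=1: a=8, p=89, q=8
  k=2: a=1, p=100, q=9
  k=3: a=2, p=289, q=26
  k=4: a=2, p=678, q=61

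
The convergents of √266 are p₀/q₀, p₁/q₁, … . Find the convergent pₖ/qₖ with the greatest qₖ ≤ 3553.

√266 = [16; 3, 4, 3, 32, …] (period length 4).
Convergents:
  p_0/q_0 = 16/1
  p_1/q_1 = 49/3
  p_2/q_2 = 212/13
  p_3/q_3 = 685/42
  p_4/q_4 = 22132/1357
  p_5/q_5 = 67081/4113
q_4 = 1357 ≤ 3553 < 4113 = q_5, so the answer is 22132/1357.

22132/1357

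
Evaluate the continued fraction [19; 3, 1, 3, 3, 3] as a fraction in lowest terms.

3121/162

Fold from the inside: start with 3/1.
  3 + 1/3 = 10/3
  3 + 3/10 = 33/10
  1 + 10/33 = 43/33
  3 + 33/43 = 162/43
  19 + 43/162 = 3121/162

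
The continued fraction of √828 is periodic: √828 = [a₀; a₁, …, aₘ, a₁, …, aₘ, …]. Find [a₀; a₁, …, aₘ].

[28; 1, 3, 2, 3, 1, 56]

a₀ = ⌊√828⌋ = 28.
With m₀=0, d₀=1 and mₖ₊₁ = dₖaₖ − mₖ, dₖ₊₁ = (n − mₖ₊₁²)/dₖ, aₖ₊₁ = ⌊(a₀+mₖ₊₁)/dₖ₊₁⌋:
  k=1: m=28, d=44, a=1
  k=2: m=16, d=13, a=3
  k=3: m=23, d=23, a=2
  k=4: m=23, d=13, a=3
  k=5: m=16, d=44, a=1
  k=6: m=28, d=1, a=56
d=1 and a=2a₀=56 at k=6, so the next step gives (m, d) = (28, 44) again — its k=1 value — and the period has length 6.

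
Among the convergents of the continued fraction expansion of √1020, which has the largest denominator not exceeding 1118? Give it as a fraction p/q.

32672/1023

√1020 = [31; 1, 14, 1, 62, …] (period length 4).
Convergents:
  p_0/q_0 = 31/1
  p_1/q_1 = 32/1
  p_2/q_2 = 479/15
  p_3/q_3 = 511/16
  p_4/q_4 = 32161/1007
  p_5/q_5 = 32672/1023
  p_6/q_6 = 489569/15329
q_5 = 1023 ≤ 1118 < 15329 = q_6, so the answer is 32672/1023.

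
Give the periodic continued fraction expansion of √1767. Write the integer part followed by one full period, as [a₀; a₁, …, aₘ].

[42; 28, 84]

a₀ = ⌊√1767⌋ = 42.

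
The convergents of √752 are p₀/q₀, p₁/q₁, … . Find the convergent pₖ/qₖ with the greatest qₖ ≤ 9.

√752 = [27; 2, 2, 1, 2, 1, 2, 2, 54, …] (period length 8).
Convergents:
  p_0/q_0 = 27/1
  p_1/q_1 = 55/2
  p_2/q_2 = 137/5
  p_3/q_3 = 192/7
  p_4/q_4 = 521/19
q_3 = 7 ≤ 9 < 19 = q_4, so the answer is 192/7.

192/7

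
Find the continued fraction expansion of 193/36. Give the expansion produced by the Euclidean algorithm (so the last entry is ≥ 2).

[5; 2, 1, 3, 3]

193 = 5·36 + 13
36 = 2·13 + 10
13 = 1·10 + 3
10 = 3·3 + 1
3 = 3·1 + 0  (stop)
So 193/36 = [5; 2, 1, 3, 3].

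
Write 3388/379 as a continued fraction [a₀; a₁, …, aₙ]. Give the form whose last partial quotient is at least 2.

[8; 1, 15, 2, 11]

3388 = 8·379 + 356
379 = 1·356 + 23
356 = 15·23 + 11
23 = 2·11 + 1
11 = 11·1 + 0  (stop)
So 3388/379 = [8; 1, 15, 2, 11].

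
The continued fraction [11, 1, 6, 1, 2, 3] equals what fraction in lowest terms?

914/77

Fold from the inside: start with 3/1.
  2 + 1/3 = 7/3
  1 + 3/7 = 10/7
  6 + 7/10 = 67/10
  1 + 10/67 = 77/67
  11 + 67/77 = 914/77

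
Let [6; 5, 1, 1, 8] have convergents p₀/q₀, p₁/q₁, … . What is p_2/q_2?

Using pₖ = aₖpₖ₋₁ + pₖ₋₂, qₖ = aₖqₖ₋₁ + qₖ₋₂ (with p₋₁=1, p₋₂=0, q₋₁=0, q₋₂=1):
  k=0: a=6, p=6, q=1
  k=1: a=5, p=31, q=5
  k=2: a=1, p=37, q=6

37/6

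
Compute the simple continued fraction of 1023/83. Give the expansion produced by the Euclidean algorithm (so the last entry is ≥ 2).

[12; 3, 13, 2]

1023 = 12·83 + 27
83 = 3·27 + 2
27 = 13·2 + 1
2 = 2·1 + 0  (stop)
So 1023/83 = [12; 3, 13, 2].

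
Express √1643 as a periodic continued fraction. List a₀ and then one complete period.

a₀ = ⌊√1643⌋ = 40.
With m₀=0, d₀=1 and mₖ₊₁ = dₖaₖ − mₖ, dₖ₊₁ = (n − mₖ₊₁²)/dₖ, aₖ₊₁ = ⌊(a₀+mₖ₊₁)/dₖ₊₁⌋:
  k=1: m=40, d=43, a=1
  k=2: m=3, d=38, a=1
  k=3: m=35, d=11, a=6
  k=4: m=31, d=62, a=1
  k=5: m=31, d=11, a=6
  k=6: m=35, d=38, a=1
  k=7: m=3, d=43, a=1
  k=8: m=40, d=1, a=80
d=1 and a=2a₀=80 at k=8, so the next step gives (m, d) = (40, 43) again — its k=1 value — and the period has length 8.

[40; 1, 1, 6, 1, 6, 1, 1, 80]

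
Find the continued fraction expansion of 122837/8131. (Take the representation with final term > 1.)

122837 = 15·8131 + 872
8131 = 9·872 + 283
872 = 3·283 + 23
283 = 12·23 + 7
23 = 3·7 + 2
7 = 3·2 + 1
2 = 2·1 + 0  (stop)
So 122837/8131 = [15; 9, 3, 12, 3, 3, 2].

[15; 9, 3, 12, 3, 3, 2]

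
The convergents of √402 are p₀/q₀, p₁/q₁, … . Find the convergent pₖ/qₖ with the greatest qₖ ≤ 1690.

√402 = [20; 20, 40, …] (period length 2).
Convergents:
  p_0/q_0 = 20/1
  p_1/q_1 = 401/20
  p_2/q_2 = 16060/801
  p_3/q_3 = 321601/16040
q_2 = 801 ≤ 1690 < 16040 = q_3, so the answer is 16060/801.

16060/801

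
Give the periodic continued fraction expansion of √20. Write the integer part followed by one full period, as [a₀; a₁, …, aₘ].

a₀ = ⌊√20⌋ = 4.
With m₀=0, d₀=1 and mₖ₊₁ = dₖaₖ − mₖ, dₖ₊₁ = (n − mₖ₊₁²)/dₖ, aₖ₊₁ = ⌊(a₀+mₖ₊₁)/dₖ₊₁⌋:
  k=1: m=4, d=4, a=2
  k=2: m=4, d=1, a=8
d=1 and a=2a₀=8 at k=2, so the next step gives (m, d) = (4, 4) again — its k=1 value — and the period has length 2.

[4; 2, 8]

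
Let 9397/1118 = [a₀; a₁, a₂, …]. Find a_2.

9397 = 8·1118 + 453   →  a_0 = 8
1118 = 2·453 + 212   →  a_1 = 2
453 = 2·212 + 29   →  a_2 = 2

2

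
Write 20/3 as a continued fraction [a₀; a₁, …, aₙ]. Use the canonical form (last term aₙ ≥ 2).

[6; 1, 2]

20 = 6*3 + 2
3 = 1*2 + 1
2 = 2*1 + 0  (stop)
So 20/3 = [6; 1, 2].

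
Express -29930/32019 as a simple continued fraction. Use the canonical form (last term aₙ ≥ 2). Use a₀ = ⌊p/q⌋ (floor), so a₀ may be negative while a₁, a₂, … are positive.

-29930 = -1×32019 + 2089
32019 = 15×2089 + 684
2089 = 3×684 + 37
684 = 18×37 + 18
37 = 2×18 + 1
18 = 18×1 + 0  (stop)
So -29930/32019 = [-1; 15, 3, 18, 2, 18].

[-1; 15, 3, 18, 2, 18]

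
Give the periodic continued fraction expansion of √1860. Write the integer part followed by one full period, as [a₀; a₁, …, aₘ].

[43; 7, 1, 4, 1, 7, 86]

a₀ = ⌊√1860⌋ = 43.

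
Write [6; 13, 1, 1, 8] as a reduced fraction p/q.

Fold from the inside: start with 8/1.
  1 + 1/8 = 9/8
  1 + 8/9 = 17/9
  13 + 9/17 = 230/17
  6 + 17/230 = 1397/230

1397/230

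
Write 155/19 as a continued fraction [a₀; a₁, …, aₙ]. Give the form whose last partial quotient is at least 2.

155 = 8×19 + 3
19 = 6×3 + 1
3 = 3×1 + 0  (stop)
So 155/19 = [8; 6, 3].

[8; 6, 3]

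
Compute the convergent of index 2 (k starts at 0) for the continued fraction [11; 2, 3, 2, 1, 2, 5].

Using pₖ = aₖpₖ₋₁ + pₖ₋₂, qₖ = aₖqₖ₋₁ + qₖ₋₂ (with p₋₁=1, p₋₂=0, q₋₁=0, q₋₂=1):
  k=0: a=11, p=11, q=1
  k=1: a=2, p=23, q=2
  k=2: a=3, p=80, q=7

80/7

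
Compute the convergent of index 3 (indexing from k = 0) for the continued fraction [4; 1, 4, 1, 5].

Using pₖ = aₖpₖ₋₁ + pₖ₋₂, qₖ = aₖqₖ₋₁ + qₖ₋₂ (with p₋₁=1, p₋₂=0, q₋₁=0, q₋₂=1):
  k=0: a=4, p=4, q=1
  k=1: a=1, p=5, q=1
  k=2: a=4, p=24, q=5
  k=3: a=1, p=29, q=6

29/6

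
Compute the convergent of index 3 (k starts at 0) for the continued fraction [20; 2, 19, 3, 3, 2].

Using pₖ = aₖpₖ₋₁ + pₖ₋₂, qₖ = aₖqₖ₋₁ + qₖ₋₂ (with p₋₁=1, p₋₂=0, q₋₁=0, q₋₂=1):
  k=0: a=20, p=20, q=1
  k=1: a=2, p=41, q=2
  k=2: a=19, p=799, q=39
  k=3: a=3, p=2438, q=119

2438/119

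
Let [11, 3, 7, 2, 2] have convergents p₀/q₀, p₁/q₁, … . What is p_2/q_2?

Using pₖ = aₖpₖ₋₁ + pₖ₋₂, qₖ = aₖqₖ₋₁ + qₖ₋₂ (with p₋₁=1, p₋₂=0, q₋₁=0, q₋₂=1):
  k=0: a=11, p=11, q=1
  k=1: a=3, p=34, q=3
  k=2: a=7, p=249, q=22

249/22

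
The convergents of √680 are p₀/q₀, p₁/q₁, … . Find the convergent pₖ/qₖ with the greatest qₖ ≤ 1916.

√680 = [26; 13, 52, …] (period length 2).
Convergents:
  p_0/q_0 = 26/1
  p_1/q_1 = 339/13
  p_2/q_2 = 17654/677
  p_3/q_3 = 229841/8814
q_2 = 677 ≤ 1916 < 8814 = q_3, so the answer is 17654/677.

17654/677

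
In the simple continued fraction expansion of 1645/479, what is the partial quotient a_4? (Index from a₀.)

1645 = 3·479 + 208   →  a_0 = 3
479 = 2·208 + 63   →  a_1 = 2
208 = 3·63 + 19   →  a_2 = 3
63 = 3·19 + 6   →  a_3 = 3
19 = 3·6 + 1   →  a_4 = 3

3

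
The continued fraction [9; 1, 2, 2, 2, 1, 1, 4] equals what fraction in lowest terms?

1825/188

Fold from the inside: start with 4/1.
  1 + 1/4 = 5/4
  1 + 4/5 = 9/5
  2 + 5/9 = 23/9
  2 + 9/23 = 55/23
  2 + 23/55 = 133/55
  1 + 55/133 = 188/133
  9 + 133/188 = 1825/188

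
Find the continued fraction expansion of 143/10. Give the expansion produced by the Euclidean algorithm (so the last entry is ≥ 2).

[14; 3, 3]

143 = 14·10 + 3
10 = 3·3 + 1
3 = 3·1 + 0  (stop)
So 143/10 = [14; 3, 3].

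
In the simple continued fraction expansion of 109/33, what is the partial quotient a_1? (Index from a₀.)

109 = 3·33 + 10   →  a_0 = 3
33 = 3·10 + 3   →  a_1 = 3

3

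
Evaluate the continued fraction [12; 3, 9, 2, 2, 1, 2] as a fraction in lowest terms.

6851/556

Fold from the inside: start with 2/1.
  1 + 1/2 = 3/2
  2 + 2/3 = 8/3
  2 + 3/8 = 19/8
  9 + 8/19 = 179/19
  3 + 19/179 = 556/179
  12 + 179/556 = 6851/556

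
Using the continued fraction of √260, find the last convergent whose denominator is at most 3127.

√260 = [16; 8, 32, …] (period length 2).
Convergents:
  p_0/q_0 = 16/1
  p_1/q_1 = 129/8
  p_2/q_2 = 4144/257
  p_3/q_3 = 33281/2064
  p_4/q_4 = 1069136/66305
q_3 = 2064 ≤ 3127 < 66305 = q_4, so the answer is 33281/2064.

33281/2064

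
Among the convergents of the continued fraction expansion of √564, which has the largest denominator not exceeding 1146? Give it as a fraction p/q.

√564 = [23; 1, 2, 1, 46, …] (period length 4).
Convergents:
  p_0/q_0 = 23/1
  p_1/q_1 = 24/1
  p_2/q_2 = 71/3
  p_3/q_3 = 95/4
  p_4/q_4 = 4441/187
  p_5/q_5 = 4536/191
  p_6/q_6 = 13513/569
  p_7/q_7 = 18049/760
  p_8/q_8 = 843767/35529
q_7 = 760 ≤ 1146 < 35529 = q_8, so the answer is 18049/760.

18049/760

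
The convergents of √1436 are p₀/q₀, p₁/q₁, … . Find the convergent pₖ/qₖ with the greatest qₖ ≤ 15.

√1436 = [37; 1, 8, 2, 18, 2, 8, 1, 74, …] (period length 8).
Convergents:
  p_0/q_0 = 37/1
  p_1/q_1 = 38/1
  p_2/q_2 = 341/9
  p_3/q_3 = 720/19
q_2 = 9 ≤ 15 < 19 = q_3, so the answer is 341/9.

341/9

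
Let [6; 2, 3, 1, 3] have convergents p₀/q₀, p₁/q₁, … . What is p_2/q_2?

Using pₖ = aₖpₖ₋₁ + pₖ₋₂, qₖ = aₖqₖ₋₁ + qₖ₋₂ (with p₋₁=1, p₋₂=0, q₋₁=0, q₋₂=1):
  k=0: a=6, p=6, q=1
  k=1: a=2, p=13, q=2
  k=2: a=3, p=45, q=7

45/7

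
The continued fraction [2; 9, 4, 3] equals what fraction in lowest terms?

Fold from the inside: start with 3/1.
  4 + 1/3 = 13/3
  9 + 3/13 = 120/13
  2 + 13/120 = 253/120

253/120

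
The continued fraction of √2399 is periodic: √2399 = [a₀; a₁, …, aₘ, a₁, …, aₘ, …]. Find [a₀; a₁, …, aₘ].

[48; 1, 47, 1, 96]

a₀ = ⌊√2399⌋ = 48.
With m₀=0, d₀=1 and mₖ₊₁ = dₖaₖ − mₖ, dₖ₊₁ = (n − mₖ₊₁²)/dₖ, aₖ₊₁ = ⌊(a₀+mₖ₊₁)/dₖ₊₁⌋:
  k=1: m=48, d=95, a=1
  k=2: m=47, d=2, a=47
  k=3: m=47, d=95, a=1
  k=4: m=48, d=1, a=96
d=1 and a=2a₀=96 at k=4, so the next step gives (m, d) = (48, 95) again — its k=1 value — and the period has length 4.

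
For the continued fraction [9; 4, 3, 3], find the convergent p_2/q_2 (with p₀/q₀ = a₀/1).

Using pₖ = aₖpₖ₋₁ + pₖ₋₂, qₖ = aₖqₖ₋₁ + qₖ₋₂ (with p₋₁=1, p₋₂=0, q₋₁=0, q₋₂=1):
  k=0: a=9, p=9, q=1
  k=1: a=4, p=37, q=4
  k=2: a=3, p=120, q=13

120/13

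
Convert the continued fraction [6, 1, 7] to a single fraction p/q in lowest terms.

55/8

Using pₖ = aₖpₖ₋₁ + pₖ₋₂ and qₖ = aₖqₖ₋₁ + qₖ₋₂:
  k=0: a=6, p=6, q=1
  k=1: a=1, p=7, q=1
  k=2: a=7, p=55, q=8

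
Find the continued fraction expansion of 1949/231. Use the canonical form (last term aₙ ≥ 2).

[8; 2, 3, 2, 14]

1949 = 8·231 + 101
231 = 2·101 + 29
101 = 3·29 + 14
29 = 2·14 + 1
14 = 14·1 + 0  (stop)
So 1949/231 = [8; 2, 3, 2, 14].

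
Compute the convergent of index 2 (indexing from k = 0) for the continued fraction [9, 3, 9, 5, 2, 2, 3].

Using pₖ = aₖpₖ₋₁ + pₖ₋₂, qₖ = aₖqₖ₋₁ + qₖ₋₂ (with p₋₁=1, p₋₂=0, q₋₁=0, q₋₂=1):
  k=0: a=9, p=9, q=1
  k=1: a=3, p=28, q=3
  k=2: a=9, p=261, q=28

261/28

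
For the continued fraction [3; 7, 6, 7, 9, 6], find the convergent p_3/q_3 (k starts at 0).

Using pₖ = aₖpₖ₋₁ + pₖ₋₂, qₖ = aₖqₖ₋₁ + qₖ₋₂ (with p₋₁=1, p₋₂=0, q₋₁=0, q₋₂=1):
  k=0: a=3, p=3, q=1
  k=1: a=7, p=22, q=7
  k=2: a=6, p=135, q=43
  k=3: a=7, p=967, q=308

967/308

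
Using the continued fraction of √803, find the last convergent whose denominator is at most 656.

√803 = [28; 2, 1, 27, 1, 2, 56, …] (period length 6).
Convergents:
  p_0/q_0 = 28/1
  p_1/q_1 = 57/2
  p_2/q_2 = 85/3
  p_3/q_3 = 2352/83
  p_4/q_4 = 2437/86
  p_5/q_5 = 7226/255
  p_6/q_6 = 407093/14366
q_5 = 255 ≤ 656 < 14366 = q_6, so the answer is 7226/255.

7226/255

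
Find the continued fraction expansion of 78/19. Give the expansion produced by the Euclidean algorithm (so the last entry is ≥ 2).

78 = 4·19 + 2
19 = 9·2 + 1
2 = 2·1 + 0  (stop)
So 78/19 = [4; 9, 2].

[4; 9, 2]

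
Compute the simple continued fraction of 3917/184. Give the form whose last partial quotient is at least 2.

3917 = 21*184 + 53
184 = 3*53 + 25
53 = 2*25 + 3
25 = 8*3 + 1
3 = 3*1 + 0  (stop)
So 3917/184 = [21; 3, 2, 8, 3].

[21; 3, 2, 8, 3]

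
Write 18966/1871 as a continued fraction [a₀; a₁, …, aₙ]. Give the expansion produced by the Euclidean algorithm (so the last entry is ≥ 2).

[10; 7, 3, 4, 6, 3]

18966 = 10×1871 + 256
1871 = 7×256 + 79
256 = 3×79 + 19
79 = 4×19 + 3
19 = 6×3 + 1
3 = 3×1 + 0  (stop)
So 18966/1871 = [10; 7, 3, 4, 6, 3].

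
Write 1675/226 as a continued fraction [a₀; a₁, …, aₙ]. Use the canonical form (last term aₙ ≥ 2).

1675 = 7·226 + 93
226 = 2·93 + 40
93 = 2·40 + 13
40 = 3·13 + 1
13 = 13·1 + 0  (stop)
So 1675/226 = [7; 2, 2, 3, 13].

[7; 2, 2, 3, 13]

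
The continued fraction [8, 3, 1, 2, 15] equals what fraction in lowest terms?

Using pₖ = aₖpₖ₋₁ + pₖ₋₂ and qₖ = aₖqₖ₋₁ + qₖ₋₂:
  k=0: a=8, p=8, q=1
  k=1: a=3, p=25, q=3
  k=2: a=1, p=33, q=4
  k=3: a=2, p=91, q=11
  k=4: a=15, p=1398, q=169

1398/169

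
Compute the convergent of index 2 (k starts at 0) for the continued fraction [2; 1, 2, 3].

8/3

Using pₖ = aₖpₖ₋₁ + pₖ₋₂, qₖ = aₖqₖ₋₁ + qₖ₋₂ (with p₋₁=1, p₋₂=0, q₋₁=0, q₋₂=1):
  k=0: a=2, p=2, q=1
  k=1: a=1, p=3, q=1
  k=2: a=2, p=8, q=3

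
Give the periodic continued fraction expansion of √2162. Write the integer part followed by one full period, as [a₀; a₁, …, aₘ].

[46; 2, 92]

a₀ = ⌊√2162⌋ = 46.
With m₀=0, d₀=1 and mₖ₊₁ = dₖaₖ − mₖ, dₖ₊₁ = (n − mₖ₊₁²)/dₖ, aₖ₊₁ = ⌊(a₀+mₖ₊₁)/dₖ₊₁⌋:
  k=1: m=46, d=46, a=2
  k=2: m=46, d=1, a=92
d=1 and a=2a₀=92 at k=2, so the next step gives (m, d) = (46, 46) again — its k=1 value — and the period has length 2.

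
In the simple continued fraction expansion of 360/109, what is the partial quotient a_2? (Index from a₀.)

360 = 3·109 + 33   →  a_0 = 3
109 = 3·33 + 10   →  a_1 = 3
33 = 3·10 + 3   →  a_2 = 3

3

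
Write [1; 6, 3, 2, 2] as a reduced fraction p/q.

Fold from the inside: start with 2/1.
  2 + 1/2 = 5/2
  3 + 2/5 = 17/5
  6 + 5/17 = 107/17
  1 + 17/107 = 124/107

124/107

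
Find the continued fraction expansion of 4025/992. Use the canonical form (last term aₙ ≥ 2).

[4; 17, 2, 2, 11]

4025 = 4·992 + 57
992 = 17·57 + 23
57 = 2·23 + 11
23 = 2·11 + 1
11 = 11·1 + 0  (stop)
So 4025/992 = [4; 17, 2, 2, 11].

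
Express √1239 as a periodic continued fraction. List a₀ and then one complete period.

a₀ = ⌊√1239⌋ = 35.
With m₀=0, d₀=1 and mₖ₊₁ = dₖaₖ − mₖ, dₖ₊₁ = (n − mₖ₊₁²)/dₖ, aₖ₊₁ = ⌊(a₀+mₖ₊₁)/dₖ₊₁⌋:
  k=1: m=35, d=14, a=5
  k=2: m=35, d=1, a=70
d=1 and a=2a₀=70 at k=2, so the next step gives (m, d) = (35, 14) again — its k=1 value — and the period has length 2.

[35; 5, 70]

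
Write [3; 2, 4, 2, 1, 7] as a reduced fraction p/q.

Fold from the inside: start with 7/1.
  1 + 1/7 = 8/7
  2 + 7/8 = 23/8
  4 + 8/23 = 100/23
  2 + 23/100 = 223/100
  3 + 100/223 = 769/223

769/223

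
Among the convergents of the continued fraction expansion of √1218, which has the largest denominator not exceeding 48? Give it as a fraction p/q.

√1218 = [34; 1, 8, 1, 68, …] (period length 4).
Convergents:
  p_0/q_0 = 34/1
  p_1/q_1 = 35/1
  p_2/q_2 = 314/9
  p_3/q_3 = 349/10
  p_4/q_4 = 24046/689
q_3 = 10 ≤ 48 < 689 = q_4, so the answer is 349/10.

349/10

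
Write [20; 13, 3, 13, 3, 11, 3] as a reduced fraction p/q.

1150802/57325

Using pₖ = aₖpₖ₋₁ + pₖ₋₂ and qₖ = aₖqₖ₋₁ + qₖ₋₂:
  k=0: a=20, p=20, q=1
  k=1: a=13, p=261, q=13
  k=2: a=3, p=803, q=40
  k=3: a=13, p=10700, q=533
  k=4: a=3, p=32903, q=1639
  k=5: a=11, p=372633, q=18562
  k=6: a=3, p=1150802, q=57325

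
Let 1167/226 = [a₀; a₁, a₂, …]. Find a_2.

9

1167 = 5·226 + 37   →  a_0 = 5
226 = 6·37 + 4   →  a_1 = 6
37 = 9·4 + 1   →  a_2 = 9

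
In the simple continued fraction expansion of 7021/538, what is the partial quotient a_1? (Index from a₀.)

19

7021 = 13·538 + 27   →  a_0 = 13
538 = 19·27 + 25   →  a_1 = 19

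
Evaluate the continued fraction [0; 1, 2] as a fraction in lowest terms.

Using pₖ = aₖpₖ₋₁ + pₖ₋₂ and qₖ = aₖqₖ₋₁ + qₖ₋₂:
  k=0: a=0, p=0, q=1
  k=1: a=1, p=1, q=1
  k=2: a=2, p=2, q=3

2/3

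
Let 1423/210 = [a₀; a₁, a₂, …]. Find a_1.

1423 = 6·210 + 163   →  a_0 = 6
210 = 1·163 + 47   →  a_1 = 1

1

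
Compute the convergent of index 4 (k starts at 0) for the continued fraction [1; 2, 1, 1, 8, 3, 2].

60/43

Using pₖ = aₖpₖ₋₁ + pₖ₋₂, qₖ = aₖqₖ₋₁ + qₖ₋₂ (with p₋₁=1, p₋₂=0, q₋₁=0, q₋₂=1):
  k=0: a=1, p=1, q=1
  k=1: a=2, p=3, q=2
  k=2: a=1, p=4, q=3
  k=3: a=1, p=7, q=5
  k=4: a=8, p=60, q=43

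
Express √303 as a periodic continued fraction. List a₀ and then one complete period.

[17; 2, 2, 5, 2, 2, 34]

a₀ = ⌊√303⌋ = 17.
With m₀=0, d₀=1 and mₖ₊₁ = dₖaₖ − mₖ, dₖ₊₁ = (n − mₖ₊₁²)/dₖ, aₖ₊₁ = ⌊(a₀+mₖ₊₁)/dₖ₊₁⌋:
  k=1: m=17, d=14, a=2
  k=2: m=11, d=13, a=2
  k=3: m=15, d=6, a=5
  k=4: m=15, d=13, a=2
  k=5: m=11, d=14, a=2
  k=6: m=17, d=1, a=34
d=1 and a=2a₀=34 at k=6, so the next step gives (m, d) = (17, 14) again — its k=1 value — and the period has length 6.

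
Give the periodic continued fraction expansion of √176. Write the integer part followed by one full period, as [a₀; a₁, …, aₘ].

[13; 3, 1, 3, 26]

a₀ = ⌊√176⌋ = 13.
With m₀=0, d₀=1 and mₖ₊₁ = dₖaₖ − mₖ, dₖ₊₁ = (n − mₖ₊₁²)/dₖ, aₖ₊₁ = ⌊(a₀+mₖ₊₁)/dₖ₊₁⌋:
  k=1: m=13, d=7, a=3
  k=2: m=8, d=16, a=1
  k=3: m=8, d=7, a=3
  k=4: m=13, d=1, a=26
d=1 and a=2a₀=26 at k=4, so the next step gives (m, d) = (13, 7) again — its k=1 value — and the period has length 4.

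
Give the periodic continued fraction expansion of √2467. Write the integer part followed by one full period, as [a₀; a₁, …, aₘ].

a₀ = ⌊√2467⌋ = 49.

[49; 1, 2, 49, 2, 1, 98]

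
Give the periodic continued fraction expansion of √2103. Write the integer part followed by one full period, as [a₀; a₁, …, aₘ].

a₀ = ⌊√2103⌋ = 45.
With m₀=0, d₀=1 and mₖ₊₁ = dₖaₖ − mₖ, dₖ₊₁ = (n − mₖ₊₁²)/dₖ, aₖ₊₁ = ⌊(a₀+mₖ₊₁)/dₖ₊₁⌋:
  k=1: m=45, d=78, a=1
  k=2: m=33, d=13, a=6
  k=3: m=45, d=6, a=15
  k=4: m=45, d=13, a=6
  k=5: m=33, d=78, a=1
  k=6: m=45, d=1, a=90
d=1 and a=2a₀=90 at k=6, so the next step gives (m, d) = (45, 78) again — its k=1 value — and the period has length 6.

[45; 1, 6, 15, 6, 1, 90]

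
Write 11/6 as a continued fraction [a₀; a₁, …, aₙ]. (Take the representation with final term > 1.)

11 = 1·6 + 5
6 = 1·5 + 1
5 = 5·1 + 0  (stop)
So 11/6 = [1; 1, 5].

[1; 1, 5]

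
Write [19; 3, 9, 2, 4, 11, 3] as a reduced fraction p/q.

176854/9153

Using pₖ = aₖpₖ₋₁ + pₖ₋₂ and qₖ = aₖqₖ₋₁ + qₖ₋₂:
  k=0: a=19, p=19, q=1
  k=1: a=3, p=58, q=3
  k=2: a=9, p=541, q=28
  k=3: a=2, p=1140, q=59
  k=4: a=4, p=5101, q=264
  k=5: a=11, p=57251, q=2963
  k=6: a=3, p=176854, q=9153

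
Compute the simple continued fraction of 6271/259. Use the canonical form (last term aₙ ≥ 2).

6271 = 24×259 + 55
259 = 4×55 + 39
55 = 1×39 + 16
39 = 2×16 + 7
16 = 2×7 + 2
7 = 3×2 + 1
2 = 2×1 + 0  (stop)
So 6271/259 = [24; 4, 1, 2, 2, 3, 2].

[24; 4, 1, 2, 2, 3, 2]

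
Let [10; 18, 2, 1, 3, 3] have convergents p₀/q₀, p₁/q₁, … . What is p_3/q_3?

553/55

Using pₖ = aₖpₖ₋₁ + pₖ₋₂, qₖ = aₖqₖ₋₁ + qₖ₋₂ (with p₋₁=1, p₋₂=0, q₋₁=0, q₋₂=1):
  k=0: a=10, p=10, q=1
  k=1: a=18, p=181, q=18
  k=2: a=2, p=372, q=37
  k=3: a=1, p=553, q=55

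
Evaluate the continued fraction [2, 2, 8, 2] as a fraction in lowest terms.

Using pₖ = aₖpₖ₋₁ + pₖ₋₂ and qₖ = aₖqₖ₋₁ + qₖ₋₂:
  k=0: a=2, p=2, q=1
  k=1: a=2, p=5, q=2
  k=2: a=8, p=42, q=17
  k=3: a=2, p=89, q=36

89/36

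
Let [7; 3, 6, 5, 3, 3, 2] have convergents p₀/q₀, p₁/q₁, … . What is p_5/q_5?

Using pₖ = aₖpₖ₋₁ + pₖ₋₂, qₖ = aₖqₖ₋₁ + qₖ₋₂ (with p₋₁=1, p₋₂=0, q₋₁=0, q₋₂=1):
  k=0: a=7, p=7, q=1
  k=1: a=3, p=22, q=3
  k=2: a=6, p=139, q=19
  k=3: a=5, p=717, q=98
  k=4: a=3, p=2290, q=313
  k=5: a=3, p=7587, q=1037

7587/1037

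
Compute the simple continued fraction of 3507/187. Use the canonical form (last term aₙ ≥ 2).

[18; 1, 3, 15, 3]

3507 = 18·187 + 141
187 = 1·141 + 46
141 = 3·46 + 3
46 = 15·3 + 1
3 = 3·1 + 0  (stop)
So 3507/187 = [18; 1, 3, 15, 3].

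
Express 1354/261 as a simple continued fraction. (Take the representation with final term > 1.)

[5; 5, 3, 16]

1354 = 5·261 + 49
261 = 5·49 + 16
49 = 3·16 + 1
16 = 16·1 + 0  (stop)
So 1354/261 = [5; 5, 3, 16].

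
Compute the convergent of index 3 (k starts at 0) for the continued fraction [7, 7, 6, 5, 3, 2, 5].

Using pₖ = aₖpₖ₋₁ + pₖ₋₂, qₖ = aₖqₖ₋₁ + qₖ₋₂ (with p₋₁=1, p₋₂=0, q₋₁=0, q₋₂=1):
  k=0: a=7, p=7, q=1
  k=1: a=7, p=50, q=7
  k=2: a=6, p=307, q=43
  k=3: a=5, p=1585, q=222

1585/222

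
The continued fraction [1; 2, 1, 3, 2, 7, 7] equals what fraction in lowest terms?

Using pₖ = aₖpₖ₋₁ + pₖ₋₂ and qₖ = aₖqₖ₋₁ + qₖ₋₂:
  k=0: a=1, p=1, q=1
  k=1: a=2, p=3, q=2
  k=2: a=1, p=4, q=3
  k=3: a=3, p=15, q=11
  k=4: a=2, p=34, q=25
  k=5: a=7, p=253, q=186
  k=6: a=7, p=1805, q=1327

1805/1327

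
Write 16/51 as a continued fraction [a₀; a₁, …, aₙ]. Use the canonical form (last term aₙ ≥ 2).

16 = 0*51 + 16
51 = 3*16 + 3
16 = 5*3 + 1
3 = 3*1 + 0  (stop)
So 16/51 = [0; 3, 5, 3].

[0; 3, 5, 3]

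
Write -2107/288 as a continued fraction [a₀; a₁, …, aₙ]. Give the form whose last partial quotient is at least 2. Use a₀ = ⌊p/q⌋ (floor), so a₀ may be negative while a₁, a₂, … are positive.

[-8; 1, 2, 6, 15]

-2107 = -8*288 + 197
288 = 1*197 + 91
197 = 2*91 + 15
91 = 6*15 + 1
15 = 15*1 + 0  (stop)
So -2107/288 = [-8; 1, 2, 6, 15].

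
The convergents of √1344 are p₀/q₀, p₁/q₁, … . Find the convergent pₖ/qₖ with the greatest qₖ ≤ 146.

3996/109

√1344 = [36; 1, 1, 1, 17, 1, 1, 1, 72, …] (period length 8).
Convergents:
  p_0/q_0 = 36/1
  p_1/q_1 = 37/1
  p_2/q_2 = 73/2
  p_3/q_3 = 110/3
  p_4/q_4 = 1943/53
  p_5/q_5 = 2053/56
  p_6/q_6 = 3996/109
  p_7/q_7 = 6049/165
q_6 = 109 ≤ 146 < 165 = q_7, so the answer is 3996/109.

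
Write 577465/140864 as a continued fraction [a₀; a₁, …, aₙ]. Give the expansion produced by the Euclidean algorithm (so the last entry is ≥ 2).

[4; 10, 18, 10, 19, 4]

577465 = 4·140864 + 14009
140864 = 10·14009 + 774
14009 = 18·774 + 77
774 = 10·77 + 4
77 = 19·4 + 1
4 = 4·1 + 0  (stop)
So 577465/140864 = [4; 10, 18, 10, 19, 4].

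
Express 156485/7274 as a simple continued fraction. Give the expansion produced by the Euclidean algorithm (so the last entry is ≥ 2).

156485 = 21×7274 + 3731
7274 = 1×3731 + 3543
3731 = 1×3543 + 188
3543 = 18×188 + 159
188 = 1×159 + 29
159 = 5×29 + 14
29 = 2×14 + 1
14 = 14×1 + 0  (stop)
So 156485/7274 = [21; 1, 1, 18, 1, 5, 2, 14].

[21; 1, 1, 18, 1, 5, 2, 14]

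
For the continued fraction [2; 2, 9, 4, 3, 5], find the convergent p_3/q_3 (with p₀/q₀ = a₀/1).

Using pₖ = aₖpₖ₋₁ + pₖ₋₂, qₖ = aₖqₖ₋₁ + qₖ₋₂ (with p₋₁=1, p₋₂=0, q₋₁=0, q₋₂=1):
  k=0: a=2, p=2, q=1
  k=1: a=2, p=5, q=2
  k=2: a=9, p=47, q=19
  k=3: a=4, p=193, q=78

193/78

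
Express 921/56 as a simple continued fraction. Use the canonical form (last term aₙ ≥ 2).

[16; 2, 4, 6]

921 = 16·56 + 25
56 = 2·25 + 6
25 = 4·6 + 1
6 = 6·1 + 0  (stop)
So 921/56 = [16; 2, 4, 6].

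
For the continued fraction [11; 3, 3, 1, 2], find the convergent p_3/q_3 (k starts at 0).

Using pₖ = aₖpₖ₋₁ + pₖ₋₂, qₖ = aₖqₖ₋₁ + qₖ₋₂ (with p₋₁=1, p₋₂=0, q₋₁=0, q₋₂=1):
  k=0: a=11, p=11, q=1
  k=1: a=3, p=34, q=3
  k=2: a=3, p=113, q=10
  k=3: a=1, p=147, q=13

147/13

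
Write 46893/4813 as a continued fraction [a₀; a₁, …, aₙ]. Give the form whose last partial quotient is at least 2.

46893 = 9*4813 + 3576
4813 = 1*3576 + 1237
3576 = 2*1237 + 1102
1237 = 1*1102 + 135
1102 = 8*135 + 22
135 = 6*22 + 3
22 = 7*3 + 1
3 = 3*1 + 0  (stop)
So 46893/4813 = [9; 1, 2, 1, 8, 6, 7, 3].

[9; 1, 2, 1, 8, 6, 7, 3]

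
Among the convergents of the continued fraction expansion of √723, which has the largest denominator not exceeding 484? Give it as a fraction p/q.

12799/476

√723 = [26; 1, 7, 1, 52, …] (period length 4).
Convergents:
  p_0/q_0 = 26/1
  p_1/q_1 = 27/1
  p_2/q_2 = 215/8
  p_3/q_3 = 242/9
  p_4/q_4 = 12799/476
  p_5/q_5 = 13041/485
q_4 = 476 ≤ 484 < 485 = q_5, so the answer is 12799/476.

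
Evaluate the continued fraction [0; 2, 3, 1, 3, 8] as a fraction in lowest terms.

Using pₖ = aₖpₖ₋₁ + pₖ₋₂ and qₖ = aₖqₖ₋₁ + qₖ₋₂:
  k=0: a=0, p=0, q=1
  k=1: a=2, p=1, q=2
  k=2: a=3, p=3, q=7
  k=3: a=1, p=4, q=9
  k=4: a=3, p=15, q=34
  k=5: a=8, p=124, q=281

124/281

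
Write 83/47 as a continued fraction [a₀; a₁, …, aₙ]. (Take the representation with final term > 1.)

83 = 1*47 + 36
47 = 1*36 + 11
36 = 3*11 + 3
11 = 3*3 + 2
3 = 1*2 + 1
2 = 2*1 + 0  (stop)
So 83/47 = [1; 1, 3, 3, 1, 2].

[1; 1, 3, 3, 1, 2]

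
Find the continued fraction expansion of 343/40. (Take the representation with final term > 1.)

[8; 1, 1, 2, 1, 5]

343 = 8·40 + 23
40 = 1·23 + 17
23 = 1·17 + 6
17 = 2·6 + 5
6 = 1·5 + 1
5 = 5·1 + 0  (stop)
So 343/40 = [8; 1, 1, 2, 1, 5].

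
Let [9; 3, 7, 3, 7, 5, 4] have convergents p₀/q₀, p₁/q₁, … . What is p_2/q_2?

205/22

Using pₖ = aₖpₖ₋₁ + pₖ₋₂, qₖ = aₖqₖ₋₁ + qₖ₋₂ (with p₋₁=1, p₋₂=0, q₋₁=0, q₋₂=1):
  k=0: a=9, p=9, q=1
  k=1: a=3, p=28, q=3
  k=2: a=7, p=205, q=22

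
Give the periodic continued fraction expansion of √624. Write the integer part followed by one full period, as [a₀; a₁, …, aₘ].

[24; 1, 48]

a₀ = ⌊√624⌋ = 24.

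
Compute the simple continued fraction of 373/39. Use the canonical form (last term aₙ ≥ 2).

373 = 9·39 + 22
39 = 1·22 + 17
22 = 1·17 + 5
17 = 3·5 + 2
5 = 2·2 + 1
2 = 2·1 + 0  (stop)
So 373/39 = [9; 1, 1, 3, 2, 2].

[9; 1, 1, 3, 2, 2]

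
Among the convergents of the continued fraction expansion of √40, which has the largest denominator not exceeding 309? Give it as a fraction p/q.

√40 = [6; 3, 12, …] (period length 2).
Convergents:
  p_0/q_0 = 6/1
  p_1/q_1 = 19/3
  p_2/q_2 = 234/37
  p_3/q_3 = 721/114
  p_4/q_4 = 8886/1405
q_3 = 114 ≤ 309 < 1405 = q_4, so the answer is 721/114.

721/114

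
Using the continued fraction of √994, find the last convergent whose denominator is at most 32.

√994 = [31; 1, 1, 8, 1, 1, 62, …] (period length 6).
Convergents:
  p_0/q_0 = 31/1
  p_1/q_1 = 32/1
  p_2/q_2 = 63/2
  p_3/q_3 = 536/17
  p_4/q_4 = 599/19
  p_5/q_5 = 1135/36
q_4 = 19 ≤ 32 < 36 = q_5, so the answer is 599/19.

599/19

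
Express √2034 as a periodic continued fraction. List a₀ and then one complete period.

a₀ = ⌊√2034⌋ = 45.

[45; 10, 90]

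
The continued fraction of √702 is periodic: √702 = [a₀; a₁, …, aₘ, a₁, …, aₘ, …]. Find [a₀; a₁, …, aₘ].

a₀ = ⌊√702⌋ = 26.
With m₀=0, d₀=1 and mₖ₊₁ = dₖaₖ − mₖ, dₖ₊₁ = (n − mₖ₊₁²)/dₖ, aₖ₊₁ = ⌊(a₀+mₖ₊₁)/dₖ₊₁⌋:
  k=1: m=26, d=26, a=2
  k=2: m=26, d=1, a=52
d=1 and a=2a₀=52 at k=2, so the next step gives (m, d) = (26, 26) again — its k=1 value — and the period has length 2.

[26; 2, 52]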